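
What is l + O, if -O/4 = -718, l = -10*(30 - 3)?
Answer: 2602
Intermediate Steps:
l = -270 (l = -10*27 = -270)
O = 2872 (O = -4*(-718) = 2872)
l + O = -270 + 2872 = 2602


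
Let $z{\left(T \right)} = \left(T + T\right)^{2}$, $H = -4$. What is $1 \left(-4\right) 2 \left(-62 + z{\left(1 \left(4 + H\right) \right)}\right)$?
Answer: $496$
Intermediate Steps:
$z{\left(T \right)} = 4 T^{2}$ ($z{\left(T \right)} = \left(2 T\right)^{2} = 4 T^{2}$)
$1 \left(-4\right) 2 \left(-62 + z{\left(1 \left(4 + H\right) \right)}\right) = 1 \left(-4\right) 2 \left(-62 + 4 \left(1 \left(4 - 4\right)\right)^{2}\right) = \left(-4\right) 2 \left(-62 + 4 \left(1 \cdot 0\right)^{2}\right) = - 8 \left(-62 + 4 \cdot 0^{2}\right) = - 8 \left(-62 + 4 \cdot 0\right) = - 8 \left(-62 + 0\right) = \left(-8\right) \left(-62\right) = 496$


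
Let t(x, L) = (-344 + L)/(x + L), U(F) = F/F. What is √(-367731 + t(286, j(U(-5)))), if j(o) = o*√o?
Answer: 2*I*√154539455/41 ≈ 606.41*I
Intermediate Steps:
U(F) = 1
j(o) = o^(3/2)
t(x, L) = (-344 + L)/(L + x)
√(-367731 + t(286, j(U(-5)))) = √(-367731 + (-344 + 1^(3/2))/(1^(3/2) + 286)) = √(-367731 + (-344 + 1)/(1 + 286)) = √(-367731 - 343/287) = √(-367731 + (1/287)*(-343)) = √(-367731 - 49/41) = √(-15077020/41) = 2*I*√154539455/41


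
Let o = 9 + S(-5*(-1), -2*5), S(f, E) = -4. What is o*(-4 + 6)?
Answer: 10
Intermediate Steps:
o = 5 (o = 9 - 4 = 5)
o*(-4 + 6) = 5*(-4 + 6) = 5*2 = 10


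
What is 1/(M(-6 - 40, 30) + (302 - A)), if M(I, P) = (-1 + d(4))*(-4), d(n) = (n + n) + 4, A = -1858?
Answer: 1/2116 ≈ 0.00047259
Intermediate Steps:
d(n) = 4 + 2*n (d(n) = 2*n + 4 = 4 + 2*n)
M(I, P) = -44 (M(I, P) = (-1 + (4 + 2*4))*(-4) = (-1 + (4 + 8))*(-4) = (-1 + 12)*(-4) = 11*(-4) = -44)
1/(M(-6 - 40, 30) + (302 - A)) = 1/(-44 + (302 - 1*(-1858))) = 1/(-44 + (302 + 1858)) = 1/(-44 + 2160) = 1/2116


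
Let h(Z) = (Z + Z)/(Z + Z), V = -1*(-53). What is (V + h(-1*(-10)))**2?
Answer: 2916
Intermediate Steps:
V = 53
h(Z) = 1 (h(Z) = (2*Z)/((2*Z)) = (2*Z)*(1/(2*Z)) = 1)
(V + h(-1*(-10)))**2 = (53 + 1)**2 = 54**2 = 2916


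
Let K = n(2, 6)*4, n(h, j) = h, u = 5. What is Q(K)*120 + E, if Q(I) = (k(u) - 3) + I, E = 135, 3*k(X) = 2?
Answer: 815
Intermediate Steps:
k(X) = 2/3 (k(X) = (1/3)*2 = 2/3)
K = 8 (K = 2*4 = 8)
Q(I) = -7/3 + I (Q(I) = (2/3 - 3) + I = -7/3 + I)
Q(K)*120 + E = (-7/3 + 8)*120 + 135 = (17/3)*120 + 135 = 680 + 135 = 815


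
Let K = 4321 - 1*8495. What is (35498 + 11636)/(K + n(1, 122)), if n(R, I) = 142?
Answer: -23567/2016 ≈ -11.690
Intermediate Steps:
K = -4174 (K = 4321 - 8495 = -4174)
(35498 + 11636)/(K + n(1, 122)) = (35498 + 11636)/(-4174 + 142) = 47134/(-4032) = 47134*(-1/4032) = -23567/2016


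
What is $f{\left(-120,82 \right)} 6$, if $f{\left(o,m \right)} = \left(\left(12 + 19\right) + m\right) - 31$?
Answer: $492$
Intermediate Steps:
$f{\left(o,m \right)} = m$ ($f{\left(o,m \right)} = \left(31 + m\right) - 31 = m$)
$f{\left(-120,82 \right)} 6 = 82 \cdot 6 = 492$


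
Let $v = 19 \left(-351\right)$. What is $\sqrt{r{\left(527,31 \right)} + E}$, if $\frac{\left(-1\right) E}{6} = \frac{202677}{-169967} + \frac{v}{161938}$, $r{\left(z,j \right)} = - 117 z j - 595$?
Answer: $\frac{i \sqrt{7390304743915389540198535}}{1966008289} \approx 1382.8 i$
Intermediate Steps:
$v = -6669$
$r{\left(z,j \right)} = -595 - 117 j z$ ($r{\left(z,j \right)} = - 117 j z - 595 = -595 - 117 j z$)
$E = \frac{14551979121}{1966008289}$ ($E = - 6 \left(\frac{202677}{-169967} - \frac{6669}{161938}\right) = - 6 \left(202677 \left(- \frac{1}{169967}\right) - \frac{6669}{161938}\right) = - 6 \left(- \frac{202677}{169967} - \frac{6669}{161938}\right) = \left(-6\right) \left(- \frac{4850659707}{3932016578}\right) = \frac{14551979121}{1966008289} \approx 7.4018$)
$\sqrt{r{\left(527,31 \right)} + E} = \sqrt{\left(-595 - 3627 \cdot 527\right) + \frac{14551979121}{1966008289}} = \sqrt{\left(-595 - 1911429\right) + \frac{14551979121}{1966008289}} = \sqrt{-1912024 + \frac{14551979121}{1966008289}} = \sqrt{- \frac{3759040480787815}{1966008289}} = \frac{i \sqrt{7390304743915389540198535}}{1966008289}$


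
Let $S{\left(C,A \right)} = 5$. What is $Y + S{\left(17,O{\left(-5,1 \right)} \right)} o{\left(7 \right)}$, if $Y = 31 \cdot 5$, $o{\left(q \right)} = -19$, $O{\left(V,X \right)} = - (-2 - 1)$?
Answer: $60$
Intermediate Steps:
$O{\left(V,X \right)} = 3$ ($O{\left(V,X \right)} = \left(-1\right) \left(-3\right) = 3$)
$Y = 155$
$Y + S{\left(17,O{\left(-5,1 \right)} \right)} o{\left(7 \right)} = 155 + 5 \left(-19\right) = 155 - 95 = 60$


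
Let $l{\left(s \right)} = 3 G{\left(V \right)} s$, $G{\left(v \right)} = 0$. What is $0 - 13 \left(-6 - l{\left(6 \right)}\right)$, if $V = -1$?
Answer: $78$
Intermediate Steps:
$l{\left(s \right)} = 0$ ($l{\left(s \right)} = 3 \cdot 0 s = 0 s = 0$)
$0 - 13 \left(-6 - l{\left(6 \right)}\right) = 0 - 13 \left(-6 - 0\right) = 0 - 13 \left(-6 + 0\right) = 0 - -78 = 0 + 78 = 78$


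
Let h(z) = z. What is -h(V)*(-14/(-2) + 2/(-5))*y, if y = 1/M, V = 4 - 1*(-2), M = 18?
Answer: -11/5 ≈ -2.2000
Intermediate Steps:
V = 6 (V = 4 + 2 = 6)
y = 1/18 ≈ 0.055556
-h(V)*(-14/(-2) + 2/(-5))*y = -6*(-14/(-2) + 2/(-5))/18 = -6*(-14*(-½) + 2*(-⅕))/18 = -6*(7 - ⅖)/18 = -6*(33/5)/18 = -198/(5*18) = -1*11/5 = -11/5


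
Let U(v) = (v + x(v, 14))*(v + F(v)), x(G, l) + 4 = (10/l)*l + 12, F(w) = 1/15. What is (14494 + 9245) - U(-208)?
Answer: -47305/3 ≈ -15768.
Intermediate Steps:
F(w) = 1/15
x(G, l) = 18 (x(G, l) = -4 + ((10/l)*l + 12) = -4 + (10 + 12) = -4 + 22 = 18)
U(v) = (18 + v)*(1/15 + v) (U(v) = (v + 18)*(v + 1/15) = (18 + v)*(1/15 + v))
(14494 + 9245) - U(-208) = (14494 + 9245) - (6/5 + (-208)² + (271/15)*(-208)) = 23739 - (6/5 + 43264 - 56368/15) = 23739 - 1*118522/3 = 23739 - 118522/3 = -47305/3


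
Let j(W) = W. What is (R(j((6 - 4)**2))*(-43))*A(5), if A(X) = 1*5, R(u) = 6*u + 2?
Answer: -5590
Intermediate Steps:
R(u) = 2 + 6*u
A(X) = 5
(R(j((6 - 4)**2))*(-43))*A(5) = ((2 + 6*(6 - 4)**2)*(-43))*5 = ((2 + 6*2**2)*(-43))*5 = ((2 + 6*4)*(-43))*5 = ((2 + 24)*(-43))*5 = (26*(-43))*5 = -1118*5 = -5590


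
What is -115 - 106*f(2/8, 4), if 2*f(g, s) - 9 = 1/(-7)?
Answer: -4091/7 ≈ -584.43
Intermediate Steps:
f(g, s) = 31/7 (f(g, s) = 9/2 + (1/2)/(-7) = 9/2 + (1/2)*(-1/7) = 9/2 - 1/14 = 31/7)
-115 - 106*f(2/8, 4) = -115 - 106*31/7 = -115 - 3286/7 = -4091/7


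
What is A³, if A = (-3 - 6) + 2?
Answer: -343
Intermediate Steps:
A = -7 (A = -9 + 2 = -7)
A³ = (-7)³ = -343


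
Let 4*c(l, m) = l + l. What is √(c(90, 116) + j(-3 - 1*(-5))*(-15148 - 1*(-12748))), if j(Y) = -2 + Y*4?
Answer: 3*I*√1595 ≈ 119.81*I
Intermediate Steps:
j(Y) = -2 + 4*Y
c(l, m) = l/2 (c(l, m) = (l + l)/4 = (2*l)/4 = l/2)
√(c(90, 116) + j(-3 - 1*(-5))*(-15148 - 1*(-12748))) = √((½)*90 + (-2 + 4*(-3 - 1*(-5)))*(-15148 - 1*(-12748))) = √(45 + (-2 + 4*(-3 + 5))*(-15148 + 12748)) = √(45 + (-2 + 4*2)*(-2400)) = √(45 + (-2 + 8)*(-2400)) = √(45 + 6*(-2400)) = √(45 - 14400) = √(-14355) = 3*I*√1595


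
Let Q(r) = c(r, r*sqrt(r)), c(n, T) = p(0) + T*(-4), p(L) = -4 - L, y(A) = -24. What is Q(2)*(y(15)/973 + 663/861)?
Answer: -118940/39893 - 237880*sqrt(2)/39893 ≈ -11.414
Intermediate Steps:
c(n, T) = -4 - 4*T (c(n, T) = (-4 - 1*0) + T*(-4) = (-4 + 0) - 4*T = -4 - 4*T)
Q(r) = -4 - 4*r**(3/2) (Q(r) = -4 - 4*r*sqrt(r) = -4 - 4*r**(3/2))
Q(2)*(y(15)/973 + 663/861) = (-4 - 8*sqrt(2))*(-24/973 + 663/861) = (-4 - 8*sqrt(2))*(-24*1/973 + 663*(1/861)) = (-4 - 8*sqrt(2))*(-24/973 + 221/287) = (-4 - 8*sqrt(2))*(29735/39893) = -118940/39893 - 237880*sqrt(2)/39893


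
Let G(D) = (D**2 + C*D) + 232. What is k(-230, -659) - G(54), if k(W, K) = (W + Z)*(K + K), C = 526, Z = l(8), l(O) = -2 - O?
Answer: 284768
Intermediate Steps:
Z = -10 (Z = -2 - 1*8 = -2 - 8 = -10)
k(W, K) = 2*K*(-10 + W) (k(W, K) = (W - 10)*(K + K) = (-10 + W)*(2*K) = 2*K*(-10 + W))
G(D) = 232 + D**2 + 526*D (G(D) = (D**2 + 526*D) + 232 = 232 + D**2 + 526*D)
k(-230, -659) - G(54) = 2*(-659)*(-10 - 230) - (232 + 54**2 + 526*54) = 2*(-659)*(-240) - (232 + 2916 + 28404) = 316320 - 1*31552 = 316320 - 31552 = 284768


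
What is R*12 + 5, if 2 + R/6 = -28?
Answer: -2155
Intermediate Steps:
R = -180 (R = -12 + 6*(-28) = -12 - 168 = -180)
R*12 + 5 = -180*12 + 5 = -2160 + 5 = -2155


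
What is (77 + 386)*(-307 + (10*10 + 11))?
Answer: -90748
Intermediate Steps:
(77 + 386)*(-307 + (10*10 + 11)) = 463*(-307 + (100 + 11)) = 463*(-307 + 111) = 463*(-196) = -90748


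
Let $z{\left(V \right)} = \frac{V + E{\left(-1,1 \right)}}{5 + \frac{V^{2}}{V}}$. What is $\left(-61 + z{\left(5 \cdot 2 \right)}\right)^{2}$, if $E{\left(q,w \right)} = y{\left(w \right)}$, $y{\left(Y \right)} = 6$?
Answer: $\frac{808201}{225} \approx 3592.0$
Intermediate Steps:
$E{\left(q,w \right)} = 6$
$z{\left(V \right)} = \frac{6 + V}{5 + V}$ ($z{\left(V \right)} = \frac{V + 6}{5 + \frac{V^{2}}{V}} = \frac{6 + V}{5 + V}$)
$\left(-61 + z{\left(5 \cdot 2 \right)}\right)^{2} = \left(-61 + \frac{6 + 5 \cdot 2}{5 + 5 \cdot 2}\right)^{2} = \left(-61 + \frac{6 + 10}{5 + 10}\right)^{2} = \left(-61 + \frac{1}{15} \cdot 16\right)^{2} = \left(-61 + \frac{16}{15}\right)^{2} = \left(- \frac{899}{15}\right)^{2} = \frac{808201}{225}$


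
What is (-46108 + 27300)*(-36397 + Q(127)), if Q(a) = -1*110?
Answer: 686623656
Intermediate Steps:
Q(a) = -110
(-46108 + 27300)*(-36397 + Q(127)) = (-46108 + 27300)*(-36397 - 110) = -18808*(-36507) = 686623656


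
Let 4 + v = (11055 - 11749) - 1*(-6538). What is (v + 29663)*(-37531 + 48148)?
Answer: 376935351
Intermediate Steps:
v = 5840 (v = -4 + ((11055 - 11749) - 1*(-6538)) = -4 + (-694 + 6538) = -4 + 5844 = 5840)
(v + 29663)*(-37531 + 48148) = (5840 + 29663)*(-37531 + 48148) = 35503*10617 = 376935351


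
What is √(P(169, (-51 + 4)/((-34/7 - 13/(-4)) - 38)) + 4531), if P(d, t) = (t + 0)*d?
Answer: √5819236847/1109 ≈ 68.786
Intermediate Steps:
P(d, t) = d*t (P(d, t) = t*d = d*t)
√(P(169, (-51 + 4)/((-34/7 - 13/(-4)) - 38)) + 4531) = √(169*((-51 + 4)/((-34/7 - 13/(-4)) - 38)) + 4531) = √(169*(-47/((-34*⅐ - 13*(-¼)) - 38)) + 4531) = √(169*(-47/((-34/7 + 13/4) - 38)) + 4531) = √(169*(-47/(-45/28 - 38)) + 4531) = √(169*(-47/(-1109/28)) + 4531) = √(169*(-47*(-28/1109)) + 4531) = √(169*(1316/1109) + 4531) = √(222404/1109 + 4531) = √(5247283/1109) = √5819236847/1109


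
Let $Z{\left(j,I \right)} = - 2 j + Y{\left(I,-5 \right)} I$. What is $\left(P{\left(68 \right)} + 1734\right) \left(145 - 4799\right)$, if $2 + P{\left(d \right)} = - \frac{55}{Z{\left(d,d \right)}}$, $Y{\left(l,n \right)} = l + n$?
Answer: $- \frac{16717821887}{2074} \approx -8.0607 \cdot 10^{6}$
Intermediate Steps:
$Z{\left(j,I \right)} = - 2 j + I \left(-5 + I\right)$ ($Z{\left(j,I \right)} = - 2 j + \left(I - 5\right) I = - 2 j + \left(-5 + I\right) I = - 2 j + I \left(-5 + I\right)$)
$P{\left(d \right)} = -2 - \frac{55}{- 2 d + d \left(-5 + d\right)}$
$\left(P{\left(68 \right)} + 1734\right) \left(145 - 4799\right) = \left(\frac{-55 - 2 \cdot 68^{2} + 14 \cdot 68}{68 \left(-7 + 68\right)} + 1734\right) \left(145 - 4799\right) = \left(\frac{-55 - 9248 + 952}{68 \cdot 61} + 1734\right) \left(-4654\right) = \left(\frac{1}{68} \cdot \frac{1}{61} \left(-55 - 9248 + 952\right) + 1734\right) \left(-4654\right) = \left(\frac{1}{68} \cdot \frac{1}{61} \left(-8351\right) + 1734\right) \left(-4654\right) = \left(- \frac{8351}{4148} + 1734\right) \left(-4654\right) = \frac{7184281}{4148} \left(-4654\right) = - \frac{16717821887}{2074}$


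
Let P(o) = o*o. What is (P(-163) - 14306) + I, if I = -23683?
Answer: -11420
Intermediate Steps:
P(o) = o**2
(P(-163) - 14306) + I = ((-163)**2 - 14306) - 23683 = (26569 - 14306) - 23683 = 12263 - 23683 = -11420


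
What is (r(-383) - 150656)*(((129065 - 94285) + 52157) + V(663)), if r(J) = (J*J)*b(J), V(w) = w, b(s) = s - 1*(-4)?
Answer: -4883330941200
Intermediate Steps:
b(s) = 4 + s (b(s) = s + 4 = 4 + s)
r(J) = J**2*(4 + J) (r(J) = (J*J)*(4 + J) = J**2*(4 + J))
(r(-383) - 150656)*(((129065 - 94285) + 52157) + V(663)) = ((-383)**2*(4 - 383) - 150656)*(((129065 - 94285) + 52157) + 663) = (146689*(-379) - 150656)*((34780 + 52157) + 663) = (-55595131 - 150656)*(86937 + 663) = -55745787*87600 = -4883330941200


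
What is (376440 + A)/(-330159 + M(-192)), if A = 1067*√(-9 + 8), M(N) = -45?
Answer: -31370/27517 - 1067*I/330204 ≈ -1.14 - 0.0032313*I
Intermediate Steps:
A = 1067*I (A = 1067*√(-1) = 1067*I ≈ 1067.0*I)
(376440 + A)/(-330159 + M(-192)) = (376440 + 1067*I)/(-330159 - 45) = (376440 + 1067*I)/(-330204) = (376440 + 1067*I)*(-1/330204) = -31370/27517 - 1067*I/330204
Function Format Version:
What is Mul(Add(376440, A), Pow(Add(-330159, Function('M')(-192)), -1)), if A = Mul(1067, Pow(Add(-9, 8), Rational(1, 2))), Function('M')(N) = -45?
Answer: Add(Rational(-31370, 27517), Mul(Rational(-1067, 330204), I)) ≈ Add(-1.1400, Mul(-0.0032313, I))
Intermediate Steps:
A = Mul(1067, I) (A = Mul(1067, Pow(-1, Rational(1, 2))) = Mul(1067, I) ≈ Mul(1067.0, I))
Mul(Add(376440, A), Pow(Add(-330159, Function('M')(-192)), -1)) = Mul(Add(376440, Mul(1067, I)), Pow(Add(-330159, -45), -1)) = Mul(Add(376440, Mul(1067, I)), Pow(-330204, -1)) = Mul(Add(376440, Mul(1067, I)), Rational(-1, 330204)) = Add(Rational(-31370, 27517), Mul(Rational(-1067, 330204), I))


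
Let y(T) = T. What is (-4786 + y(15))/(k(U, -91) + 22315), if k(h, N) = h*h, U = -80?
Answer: -4771/28715 ≈ -0.16615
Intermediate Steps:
k(h, N) = h²
(-4786 + y(15))/(k(U, -91) + 22315) = (-4786 + 15)/((-80)² + 22315) = -4771/(6400 + 22315) = -4771/28715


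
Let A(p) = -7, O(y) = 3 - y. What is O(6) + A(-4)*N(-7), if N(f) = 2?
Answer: -17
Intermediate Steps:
O(6) + A(-4)*N(-7) = (3 - 1*6) - 7*2 = (3 - 6) - 14 = -3 - 14 = -17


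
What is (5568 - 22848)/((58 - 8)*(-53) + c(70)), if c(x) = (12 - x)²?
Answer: -2880/119 ≈ -24.202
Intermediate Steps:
(5568 - 22848)/((58 - 8)*(-53) + c(70)) = (5568 - 22848)/((58 - 8)*(-53) + (-12 + 70)²) = -17280/(50*(-53) + 58²) = -17280/(-2650 + 3364) = -17280/714 = -17280*1/714 = -2880/119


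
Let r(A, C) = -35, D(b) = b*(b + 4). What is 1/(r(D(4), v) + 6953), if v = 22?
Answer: 1/6918 ≈ 0.00014455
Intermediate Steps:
D(b) = b*(4 + b)
1/(r(D(4), v) + 6953) = 1/(-35 + 6953) = 1/6918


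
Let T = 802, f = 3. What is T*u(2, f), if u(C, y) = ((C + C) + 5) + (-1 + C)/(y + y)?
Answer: 22055/3 ≈ 7351.7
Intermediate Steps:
u(C, y) = 5 + 2*C + (-1 + C)/(2*y) (u(C, y) = (2*C + 5) + (-1 + C)/((2*y)) = (5 + 2*C) + (-1 + C)*(1/(2*y)) = (5 + 2*C) + (-1 + C)/(2*y) = 5 + 2*C + (-1 + C)/(2*y))
T*u(2, f) = 802*((1/2)*(-1 + 2 + 2*3*(5 + 2*2))/3) = 802*((1/2)*(1/3)*(-1 + 2 + 2*3*(5 + 4))) = 802*((1/2)*(1/3)*(-1 + 2 + 2*3*9)) = 802*((1/2)*(1/3)*(-1 + 2 + 54)) = 802*((1/2)*(1/3)*55) = 802*(55/6) = 22055/3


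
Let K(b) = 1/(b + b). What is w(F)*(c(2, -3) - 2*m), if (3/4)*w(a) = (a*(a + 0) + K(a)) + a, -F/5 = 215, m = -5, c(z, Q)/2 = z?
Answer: 69503909972/3225 ≈ 2.1552e+7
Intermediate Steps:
c(z, Q) = 2*z
K(b) = 1/(2*b)
F = -1075 (F = -5*215 = -1075)
w(a) = 2/(3*a) + 4*a/3 + 4*a**2/3 (w(a) = 4*((a*(a + 0) + 1/(2*a)) + a)/3 = 4*((a*a + 1/(2*a)) + a)/3 = 4*((a**2 + 1/(2*a)) + a)/3 = 4*(a + a**2 + 1/(2*a))/3 = 2/(3*a) + 4*a/3 + 4*a**2/3)
w(F)*(c(2, -3) - 2*m) = ((2/3)*(1 + 2*(-1075)**2*(1 - 1075))/(-1075))*(2*2 - 2*(-5)) = ((2/3)*(-1/1075)*(1 + 2*1155625*(-1074)))*(4 + 10) = ((2/3)*(-1/1075)*(1 - 2482282500))*14 = ((2/3)*(-1/1075)*(-2482282499))*14 = (4964564998/3225)*14 = 69503909972/3225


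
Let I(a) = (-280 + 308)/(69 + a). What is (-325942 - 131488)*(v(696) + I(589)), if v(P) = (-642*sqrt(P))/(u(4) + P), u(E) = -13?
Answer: -914860/47 + 587340120*sqrt(174)/683 ≈ 1.1324e+7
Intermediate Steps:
I(a) = 28/(69 + a)
v(P) = -642*sqrt(P)/(-13 + P) (v(P) = (-642*sqrt(P))/(-13 + P) = -642*sqrt(P)/(-13 + P))
(-325942 - 131488)*(v(696) + I(589)) = (-325942 - 131488)*(-642*sqrt(696)/(-13 + 696) + 28/(69 + 589)) = -457430*(-642*2*sqrt(174)/683 + 28/658) = -457430*(-642*2*sqrt(174)*1/683 + 28*(1/658)) = -457430*(-1284*sqrt(174)/683 + 2/47) = -457430*(2/47 - 1284*sqrt(174)/683) = -914860/47 + 587340120*sqrt(174)/683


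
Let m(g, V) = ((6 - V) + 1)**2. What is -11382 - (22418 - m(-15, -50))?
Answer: -30551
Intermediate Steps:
m(g, V) = (7 - V)**2
-11382 - (22418 - m(-15, -50)) = -11382 - (22418 - (-7 - 50)**2) = -11382 - (22418 - 1*(-57)**2) = -11382 - (22418 - 1*3249) = -11382 - (22418 - 3249) = -11382 - 1*19169 = -11382 - 19169 = -30551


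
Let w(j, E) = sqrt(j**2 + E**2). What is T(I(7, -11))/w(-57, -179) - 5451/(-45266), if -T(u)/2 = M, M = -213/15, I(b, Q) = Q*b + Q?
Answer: 5451/45266 + 71*sqrt(35290)/88225 ≈ 0.27160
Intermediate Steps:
I(b, Q) = Q + Q*b
M = -71/5 (M = -213*1/15 = -71/5 ≈ -14.200)
w(j, E) = sqrt(E**2 + j**2)
T(u) = 142/5 (T(u) = -2*(-71/5) = 142/5)
T(I(7, -11))/w(-57, -179) - 5451/(-45266) = 142/(5*(sqrt((-179)**2 + (-57)**2))) - 5451/(-45266) = 142/(5*(sqrt(32041 + 3249))) - 5451*(-1/45266) = 142/(5*(sqrt(35290))) + 5451/45266 = 142*(sqrt(35290)/35290)/5 + 5451/45266 = 71*sqrt(35290)/88225 + 5451/45266 = 5451/45266 + 71*sqrt(35290)/88225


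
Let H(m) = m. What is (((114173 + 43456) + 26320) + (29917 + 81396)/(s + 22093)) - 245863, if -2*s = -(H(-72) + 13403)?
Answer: -3560884912/57517 ≈ -61910.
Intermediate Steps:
s = 13331/2 (s = -(-1)*(-72 + 13403)/2 = -(-1)*13331/2 = -1/2*(-13331) = 13331/2 ≈ 6665.5)
(((114173 + 43456) + 26320) + (29917 + 81396)/(s + 22093)) - 245863 = (((114173 + 43456) + 26320) + (29917 + 81396)/(13331/2 + 22093)) - 245863 = ((157629 + 26320) + 111313/(57517/2)) - 245863 = (183949 + 111313*(2/57517)) - 245863 = (183949 + 222626/57517) - 245863 = 10580417259/57517 - 245863 = -3560884912/57517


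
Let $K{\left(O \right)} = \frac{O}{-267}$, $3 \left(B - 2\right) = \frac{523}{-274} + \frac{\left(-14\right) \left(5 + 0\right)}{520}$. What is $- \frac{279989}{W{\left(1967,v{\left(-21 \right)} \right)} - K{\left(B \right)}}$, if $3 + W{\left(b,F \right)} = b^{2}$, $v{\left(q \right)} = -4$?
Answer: $- \frac{1597707950436}{22078258328051} \approx -0.072366$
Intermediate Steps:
$W{\left(b,F \right)} = -3 + b^{2}$
$B = \frac{28187}{21372}$ ($B = 2 + \frac{\frac{523}{-274} + \frac{\left(-14\right) \left(5 + 0\right)}{520}}{3} = 2 + \frac{523 \left(- \frac{1}{274}\right) + \left(-14\right) 5 \cdot \frac{1}{520}}{3} = 2 + \frac{- \frac{523}{274} - \frac{7}{52}}{3} = 2 + \frac{1}{3} \left(- \frac{14557}{7124}\right) = 2 - \frac{14557}{21372} = \frac{28187}{21372} \approx 1.3189$)
$K{\left(O \right)} = - \frac{O}{267}$ ($K{\left(O \right)} = O \left(- \frac{1}{267}\right) = - \frac{O}{267}$)
$- \frac{279989}{W{\left(1967,v{\left(-21 \right)} \right)} - K{\left(B \right)}} = - \frac{279989}{\left(-3 + 1967^{2}\right) - \left(- \frac{1}{267}\right) \frac{28187}{21372}} = - \frac{279989}{\left(-3 + 3869089\right) - - \frac{28187}{5706324}} = - \frac{279989}{3869086 + \frac{28187}{5706324}} = - \frac{279989}{\frac{22078258328051}{5706324}} = \left(-279989\right) \frac{5706324}{22078258328051} = - \frac{1597707950436}{22078258328051}$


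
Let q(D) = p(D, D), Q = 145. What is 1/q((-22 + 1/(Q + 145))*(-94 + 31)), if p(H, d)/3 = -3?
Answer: -⅑ ≈ -0.11111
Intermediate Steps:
p(H, d) = -9 (p(H, d) = 3*(-3) = -9)
q(D) = -9
1/q((-22 + 1/(Q + 145))*(-94 + 31)) = 1/(-9) = -⅑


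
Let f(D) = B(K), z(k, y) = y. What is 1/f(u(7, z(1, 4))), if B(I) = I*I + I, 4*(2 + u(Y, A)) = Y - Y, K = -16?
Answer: 1/240 ≈ 0.0041667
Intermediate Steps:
u(Y, A) = -2 (u(Y, A) = -2 + (Y - Y)/4 = -2 + (¼)*0 = -2 + 0 = -2)
B(I) = I + I² (B(I) = I² + I = I + I²)
f(D) = 240 (f(D) = -16*(1 - 16) = -16*(-15) = 240)
1/f(u(7, z(1, 4))) = 1/240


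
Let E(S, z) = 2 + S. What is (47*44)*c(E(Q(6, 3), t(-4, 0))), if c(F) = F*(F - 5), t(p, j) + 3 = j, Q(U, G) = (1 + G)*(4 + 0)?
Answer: 483912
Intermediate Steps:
Q(U, G) = 4 + 4*G (Q(U, G) = (1 + G)*4 = 4 + 4*G)
t(p, j) = -3 + j
c(F) = F*(-5 + F)
(47*44)*c(E(Q(6, 3), t(-4, 0))) = (47*44)*((2 + (4 + 4*3))*(-5 + (2 + (4 + 4*3)))) = 2068*((2 + (4 + 12))*(-5 + (2 + (4 + 12)))) = 2068*((2 + 16)*(-5 + (2 + 16))) = 2068*(18*(-5 + 18)) = 2068*(18*13) = 2068*234 = 483912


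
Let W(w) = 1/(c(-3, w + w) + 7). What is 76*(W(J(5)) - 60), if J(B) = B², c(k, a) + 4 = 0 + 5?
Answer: -9101/2 ≈ -4550.5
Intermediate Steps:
c(k, a) = 1 (c(k, a) = -4 + (0 + 5) = -4 + 5 = 1)
W(w) = ⅛ (W(w) = 1/(1 + 7) = 1/8 = ⅛)
76*(W(J(5)) - 60) = 76*(⅛ - 60) = 76*(-479/8) = -9101/2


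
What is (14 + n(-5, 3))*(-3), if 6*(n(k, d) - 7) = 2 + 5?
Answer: -133/2 ≈ -66.500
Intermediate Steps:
n(k, d) = 49/6 (n(k, d) = 7 + (2 + 5)/6 = 7 + (1/6)*7 = 7 + 7/6 = 49/6)
(14 + n(-5, 3))*(-3) = (14 + 49/6)*(-3) = (133/6)*(-3) = -133/2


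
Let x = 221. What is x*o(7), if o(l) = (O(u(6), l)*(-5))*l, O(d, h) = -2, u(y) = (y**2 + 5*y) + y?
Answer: 15470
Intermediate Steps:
u(y) = y**2 + 6*y
o(l) = 10*l (o(l) = (-2*(-5))*l = 10*l)
x*o(7) = 221*(10*7) = 221*70 = 15470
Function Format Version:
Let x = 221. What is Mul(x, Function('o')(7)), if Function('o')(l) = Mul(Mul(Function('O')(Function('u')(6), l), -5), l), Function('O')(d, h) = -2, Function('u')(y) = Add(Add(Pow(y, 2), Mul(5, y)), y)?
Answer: 15470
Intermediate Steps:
Function('u')(y) = Add(Pow(y, 2), Mul(6, y))
Function('o')(l) = Mul(10, l) (Function('o')(l) = Mul(Mul(-2, -5), l) = Mul(10, l))
Mul(x, Function('o')(7)) = Mul(221, Mul(10, 7)) = Mul(221, 70) = 15470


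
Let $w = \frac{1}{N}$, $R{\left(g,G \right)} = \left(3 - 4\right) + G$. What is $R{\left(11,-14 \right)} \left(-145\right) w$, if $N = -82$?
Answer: $- \frac{2175}{82} \approx -26.524$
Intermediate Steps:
$R{\left(g,G \right)} = -1 + G$
$w = - \frac{1}{82}$ ($w = \frac{1}{-82} = - \frac{1}{82} \approx -0.012195$)
$R{\left(11,-14 \right)} \left(-145\right) w = \left(-1 - 14\right) \left(-145\right) \left(- \frac{1}{82}\right) = \left(-15\right) \left(-145\right) \left(- \frac{1}{82}\right) = 2175 \left(- \frac{1}{82}\right) = - \frac{2175}{82}$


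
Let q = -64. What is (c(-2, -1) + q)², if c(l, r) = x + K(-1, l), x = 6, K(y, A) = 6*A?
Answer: 4900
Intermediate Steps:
c(l, r) = 6 + 6*l
(c(-2, -1) + q)² = ((6 + 6*(-2)) - 64)² = ((6 - 12) - 64)² = (-6 - 64)² = (-70)² = 4900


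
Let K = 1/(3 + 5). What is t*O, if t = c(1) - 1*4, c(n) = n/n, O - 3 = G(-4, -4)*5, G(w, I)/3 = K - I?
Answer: -1557/8 ≈ -194.63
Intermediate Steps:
K = 1/8 ≈ 0.12500
G(w, I) = 3/8 - 3*I (G(w, I) = 3*(1/8 - I) = 3/8 - 3*I)
O = 519/8 (O = 3 + (3/8 - 3*(-4))*5 = 3 + (3/8 + 12)*5 = 3 + (99/8)*5 = 3 + 495/8 = 519/8 ≈ 64.875)
c(n) = 1
t = -3 (t = 1 - 1*4 = 1 - 4 = -3)
t*O = -3*519/8 = -1557/8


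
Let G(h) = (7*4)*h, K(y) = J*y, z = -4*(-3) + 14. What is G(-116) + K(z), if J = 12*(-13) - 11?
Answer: -7590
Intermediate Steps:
J = -167 (J = -156 - 11 = -167)
z = 26 (z = 12 + 14 = 26)
K(y) = -167*y
G(h) = 28*h
G(-116) + K(z) = 28*(-116) - 167*26 = -3248 - 4342 = -7590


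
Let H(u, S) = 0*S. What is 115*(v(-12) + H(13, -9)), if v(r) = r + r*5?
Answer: -8280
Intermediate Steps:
H(u, S) = 0
v(r) = 6*r (v(r) = r + 5*r = 6*r)
115*(v(-12) + H(13, -9)) = 115*(6*(-12) + 0) = 115*(-72 + 0) = 115*(-72) = -8280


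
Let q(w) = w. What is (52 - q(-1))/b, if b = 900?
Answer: 53/900 ≈ 0.058889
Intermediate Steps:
(52 - q(-1))/b = (52 - 1*(-1))/900 = (52 + 1)*(1/900) = 53*(1/900) = 53/900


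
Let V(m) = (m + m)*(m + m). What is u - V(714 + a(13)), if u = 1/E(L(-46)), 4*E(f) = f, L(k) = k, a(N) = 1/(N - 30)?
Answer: -13552223326/6647 ≈ -2.0388e+6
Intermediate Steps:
a(N) = 1/(-30 + N)
E(f) = f/4
V(m) = 4*m**2 (V(m) = (2*m)*(2*m) = 4*m**2)
u = -2/23 (u = 1/((1/4)*(-46)) = 1/(-23/2) = -2/23 ≈ -0.086957)
u - V(714 + a(13)) = -2/23 - 4*(714 + 1/(-30 + 13))**2 = -2/23 - 4*(714 + 1/(-17))**2 = -2/23 - 4*(714 - 1/17)**2 = -2/23 - 4*(12137/17)**2 = -2/23 - 4*147306769/289 = -2/23 - 1*589227076/289 = -2/23 - 589227076/289 = -13552223326/6647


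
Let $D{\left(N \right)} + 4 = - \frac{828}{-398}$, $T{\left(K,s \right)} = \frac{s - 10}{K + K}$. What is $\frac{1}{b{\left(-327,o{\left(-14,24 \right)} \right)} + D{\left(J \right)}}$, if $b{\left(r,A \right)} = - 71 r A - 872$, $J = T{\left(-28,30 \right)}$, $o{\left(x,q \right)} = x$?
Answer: $- \frac{199}{64856472} \approx -3.0683 \cdot 10^{-6}$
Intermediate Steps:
$T{\left(K,s \right)} = \frac{-10 + s}{2 K}$
$J = - \frac{5}{14}$ ($J = \frac{-10 + 30}{2 \left(-28\right)} = \frac{1}{2} \left(- \frac{1}{28}\right) 20 = - \frac{5}{14} \approx -0.35714$)
$b{\left(r,A \right)} = -872 - 71 A r$ ($b{\left(r,A \right)} = - 71 A r - 872 = -872 - 71 A r$)
$D{\left(N \right)} = - \frac{382}{199}$ ($D{\left(N \right)} = -4 - \frac{828}{-398} = -4 - - \frac{414}{199} = -4 + \frac{414}{199} = - \frac{382}{199}$)
$\frac{1}{b{\left(-327,o{\left(-14,24 \right)} \right)} + D{\left(J \right)}} = \frac{1}{\left(-872 - \left(-994\right) \left(-327\right)\right) - \frac{382}{199}} = \frac{1}{\left(-872 - 325038\right) - \frac{382}{199}} = \frac{1}{-325910 - \frac{382}{199}} = \frac{1}{- \frac{64856472}{199}} = - \frac{199}{64856472}$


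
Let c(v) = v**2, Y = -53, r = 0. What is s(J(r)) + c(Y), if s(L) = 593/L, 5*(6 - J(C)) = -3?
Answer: 95662/33 ≈ 2898.8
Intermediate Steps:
J(C) = 33/5 (J(C) = 6 - 1/5*(-3) = 6 + 3/5 = 33/5)
s(J(r)) + c(Y) = 593/(33/5) + (-53)**2 = 593*(5/33) + 2809 = 2965/33 + 2809 = 95662/33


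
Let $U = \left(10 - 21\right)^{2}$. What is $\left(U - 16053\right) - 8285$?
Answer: $-24217$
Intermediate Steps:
$U = 121$ ($U = \left(-11\right)^{2} = 121$)
$\left(U - 16053\right) - 8285 = \left(121 - 16053\right) - 8285 = -15932 - 8285 = -24217$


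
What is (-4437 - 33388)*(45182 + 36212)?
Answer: -3078728050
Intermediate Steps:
(-4437 - 33388)*(45182 + 36212) = -37825*81394 = -3078728050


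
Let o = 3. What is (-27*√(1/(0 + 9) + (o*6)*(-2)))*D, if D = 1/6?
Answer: -3*I*√323/2 ≈ -26.958*I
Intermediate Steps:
D = ⅙ ≈ 0.16667
(-27*√(1/(0 + 9) + (o*6)*(-2)))*D = -27*√(1/(0 + 9) + (3*6)*(-2))*(⅙) = -27*√(1/9 + 18*(-2))*(⅙) = -27*√(⅑ - 36)*(⅙) = -9*I*√323*(⅙) = -3*I*√323/2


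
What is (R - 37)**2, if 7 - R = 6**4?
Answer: 1758276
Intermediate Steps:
R = -1289 (R = 7 - 1*6**4 = 7 - 1*1296 = 7 - 1296 = -1289)
(R - 37)**2 = (-1289 - 37)**2 = (-1326)**2 = 1758276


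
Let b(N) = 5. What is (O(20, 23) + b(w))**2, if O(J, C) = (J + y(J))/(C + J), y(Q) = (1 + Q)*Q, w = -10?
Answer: 429025/1849 ≈ 232.03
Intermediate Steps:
y(Q) = Q*(1 + Q)
O(J, C) = (J + J*(1 + J))/(C + J)
(O(20, 23) + b(w))**2 = (20*(2 + 20)/(23 + 20) + 5)**2 = (20*22/43 + 5)**2 = (20*(1/43)*22 + 5)**2 = (440/43 + 5)**2 = (655/43)**2 = 429025/1849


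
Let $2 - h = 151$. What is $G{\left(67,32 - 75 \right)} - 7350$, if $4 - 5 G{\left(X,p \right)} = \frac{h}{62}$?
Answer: $- \frac{2278103}{310} \approx -7348.7$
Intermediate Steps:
$h = -149$ ($h = 2 - 151 = -149$)
$G{\left(X,p \right)} = \frac{397}{310}$ ($G{\left(X,p \right)} = \frac{4}{5} - \frac{\left(-149\right) \frac{1}{62}}{5} = \frac{4}{5} - - \frac{149}{310} = \frac{4}{5} + \frac{149}{310} = \frac{397}{310}$)
$G{\left(67,32 - 75 \right)} - 7350 = \frac{397}{310} - 7350 = - \frac{2278103}{310}$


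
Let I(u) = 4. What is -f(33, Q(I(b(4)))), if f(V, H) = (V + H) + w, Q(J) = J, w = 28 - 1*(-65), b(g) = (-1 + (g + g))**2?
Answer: -130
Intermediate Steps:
b(g) = (-1 + 2*g)**2
w = 93 (w = 28 + 65 = 93)
f(V, H) = 93 + H + V (f(V, H) = (V + H) + 93 = (H + V) + 93 = 93 + H + V)
-f(33, Q(I(b(4)))) = -(93 + 4 + 33) = -1*130 = -130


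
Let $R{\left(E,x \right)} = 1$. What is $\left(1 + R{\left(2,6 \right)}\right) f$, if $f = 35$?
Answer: $70$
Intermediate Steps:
$\left(1 + R{\left(2,6 \right)}\right) f = \left(1 + 1\right) 35 = 2 \cdot 35 = 70$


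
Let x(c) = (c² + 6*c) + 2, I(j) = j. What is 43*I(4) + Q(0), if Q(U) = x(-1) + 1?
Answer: 170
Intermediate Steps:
x(c) = 2 + c² + 6*c
Q(U) = -2 (Q(U) = (2 + (-1)² + 6*(-1)) + 1 = (2 + 1 - 6) + 1 = -3 + 1 = -2)
43*I(4) + Q(0) = 43*4 - 2 = 172 - 2 = 170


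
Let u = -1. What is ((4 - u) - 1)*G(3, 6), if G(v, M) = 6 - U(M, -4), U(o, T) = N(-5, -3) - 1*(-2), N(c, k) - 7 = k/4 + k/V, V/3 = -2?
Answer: -11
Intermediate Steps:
V = -6 (V = 3*(-2) = -6)
N(c, k) = 7 + k/12 (N(c, k) = 7 + (k/4 + k/(-6)) = 7 + (k*(1/4) + k*(-1/6)) = 7 + (k/4 - k/6) = 7 + k/12)
U(o, T) = 35/4 (U(o, T) = (7 + (1/12)*(-3)) - 1*(-2) = (7 - 1/4) + 2 = 27/4 + 2 = 35/4)
G(v, M) = -11/4 (G(v, M) = 6 - 1*35/4 = 6 - 35/4 = -11/4)
((4 - u) - 1)*G(3, 6) = ((4 - 1*(-1)) - 1)*(-11/4) = ((4 + 1) - 1)*(-11/4) = (5 - 1)*(-11/4) = 4*(-11/4) = -11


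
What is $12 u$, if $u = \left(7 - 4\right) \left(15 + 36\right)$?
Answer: $1836$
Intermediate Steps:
$u = 153$ ($u = \left(7 - 4\right) 51 = 3 \cdot 51 = 153$)
$12 u = 12 \cdot 153 = 1836$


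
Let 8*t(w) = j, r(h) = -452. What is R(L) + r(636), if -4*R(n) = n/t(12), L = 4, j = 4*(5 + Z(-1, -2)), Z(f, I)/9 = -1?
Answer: -903/2 ≈ -451.50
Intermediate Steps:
Z(f, I) = -9 (Z(f, I) = 9*(-1) = -9)
j = -16 (j = 4*(5 - 9) = 4*(-4) = -16)
t(w) = -2 (t(w) = (1/8)*(-16) = -2)
R(n) = n/8 (R(n) = -n/(4*(-2)) = -n*(-1)/(4*2) = -(-1)*n/8 = n/8)
R(L) + r(636) = (1/8)*4 - 452 = 1/2 - 452 = -903/2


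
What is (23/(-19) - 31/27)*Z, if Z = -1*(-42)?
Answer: -16940/171 ≈ -99.064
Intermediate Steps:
Z = 42
(23/(-19) - 31/27)*Z = (23/(-19) - 31/27)*42 = (23*(-1/19) - 31*1/27)*42 = (-23/19 - 31/27)*42 = -1210/513*42 = -16940/171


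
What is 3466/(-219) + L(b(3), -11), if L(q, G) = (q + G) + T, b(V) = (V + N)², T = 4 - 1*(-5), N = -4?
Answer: -3685/219 ≈ -16.826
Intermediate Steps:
T = 9 (T = 4 + 5 = 9)
b(V) = (-4 + V)² (b(V) = (V - 4)² = (-4 + V)²)
L(q, G) = 9 + G + q (L(q, G) = (q + G) + 9 = (G + q) + 9 = 9 + G + q)
3466/(-219) + L(b(3), -11) = 3466/(-219) + (9 - 11 + (-4 + 3)²) = 3466*(-1/219) + (9 - 11 + (-1)²) = -3466/219 + (9 - 11 + 1) = -3466/219 - 1 = -3685/219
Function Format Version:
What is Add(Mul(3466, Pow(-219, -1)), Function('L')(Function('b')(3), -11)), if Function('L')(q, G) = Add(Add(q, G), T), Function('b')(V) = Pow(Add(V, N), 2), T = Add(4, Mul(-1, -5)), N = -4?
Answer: Rational(-3685, 219) ≈ -16.826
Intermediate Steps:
T = 9 (T = Add(4, 5) = 9)
Function('b')(V) = Pow(Add(-4, V), 2) (Function('b')(V) = Pow(Add(V, -4), 2) = Pow(Add(-4, V), 2))
Function('L')(q, G) = Add(9, G, q) (Function('L')(q, G) = Add(Add(q, G), 9) = Add(Add(G, q), 9) = Add(9, G, q))
Add(Mul(3466, Pow(-219, -1)), Function('L')(Function('b')(3), -11)) = Add(Mul(3466, Pow(-219, -1)), Add(9, -11, Pow(Add(-4, 3), 2))) = Add(Mul(3466, Rational(-1, 219)), Add(9, -11, Pow(-1, 2))) = Add(Rational(-3466, 219), Add(9, -11, 1)) = Add(Rational(-3466, 219), -1) = Rational(-3685, 219)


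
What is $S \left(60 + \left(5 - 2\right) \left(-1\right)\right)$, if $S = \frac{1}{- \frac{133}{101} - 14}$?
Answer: $- \frac{5757}{1547} \approx -3.7214$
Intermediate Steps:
$S = - \frac{101}{1547}$ ($S = \frac{1}{\left(-133\right) \frac{1}{101} - 14} = \frac{1}{- \frac{133}{101} - 14} = \frac{1}{- \frac{1547}{101}} = - \frac{101}{1547} \approx -0.065288$)
$S \left(60 + \left(5 - 2\right) \left(-1\right)\right) = - \frac{101 \left(60 + \left(5 - 2\right) \left(-1\right)\right)}{1547} = - \frac{101 \left(60 + 3 \left(-1\right)\right)}{1547} = - \frac{101 \left(60 - 3\right)}{1547} = \left(- \frac{101}{1547}\right) 57 = - \frac{5757}{1547}$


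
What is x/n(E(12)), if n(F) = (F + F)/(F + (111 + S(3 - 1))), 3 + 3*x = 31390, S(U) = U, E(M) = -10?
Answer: -3232861/60 ≈ -53881.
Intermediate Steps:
x = 31387/3 (x = -1 + (⅓)*31390 = -1 + 31390/3 = 31387/3 ≈ 10462.)
n(F) = 2*F/(113 + F) (n(F) = (F + F)/(F + (111 + (3 - 1))) = (2*F)/(F + (111 + 2)) = (2*F)/(F + 113) = (2*F)/(113 + F) = 2*F/(113 + F))
x/n(E(12)) = 31387/(3*((2*(-10)/(113 - 10)))) = 31387/(3*((2*(-10)/103))) = 31387/(3*((2*(-10)*(1/103)))) = 31387/(3*(-20/103)) = (31387/3)*(-103/20) = -3232861/60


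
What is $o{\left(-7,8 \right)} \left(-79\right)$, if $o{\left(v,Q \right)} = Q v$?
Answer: $4424$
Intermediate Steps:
$o{\left(-7,8 \right)} \left(-79\right) = 8 \left(-7\right) \left(-79\right) = \left(-56\right) \left(-79\right) = 4424$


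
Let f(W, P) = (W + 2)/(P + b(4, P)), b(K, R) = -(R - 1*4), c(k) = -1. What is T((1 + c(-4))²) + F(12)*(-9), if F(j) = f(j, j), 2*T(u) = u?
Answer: -63/2 ≈ -31.500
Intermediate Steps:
T(u) = u/2
b(K, R) = 4 - R (b(K, R) = -(R - 4) = -(-4 + R) = 4 - R)
f(W, P) = ½ + W/4 (f(W, P) = (W + 2)/(P + (4 - P)) = (2 + W)/4 = (2 + W)*(¼) = ½ + W/4)
F(j) = ½ + j/4
T((1 + c(-4))²) + F(12)*(-9) = (1 - 1)²/2 + (½ + (¼)*12)*(-9) = (½)*0² + (½ + 3)*(-9) = (½)*0 + (7/2)*(-9) = 0 - 63/2 = -63/2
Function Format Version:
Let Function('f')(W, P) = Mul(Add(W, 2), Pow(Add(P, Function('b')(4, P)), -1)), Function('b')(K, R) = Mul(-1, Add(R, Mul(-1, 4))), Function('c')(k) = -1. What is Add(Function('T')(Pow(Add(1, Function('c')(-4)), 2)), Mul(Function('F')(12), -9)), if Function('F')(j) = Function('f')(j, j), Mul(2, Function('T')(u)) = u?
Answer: Rational(-63, 2) ≈ -31.500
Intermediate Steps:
Function('T')(u) = Mul(Rational(1, 2), u)
Function('b')(K, R) = Add(4, Mul(-1, R)) (Function('b')(K, R) = Mul(-1, Add(R, -4)) = Mul(-1, Add(-4, R)) = Add(4, Mul(-1, R)))
Function('f')(W, P) = Add(Rational(1, 2), Mul(Rational(1, 4), W)) (Function('f')(W, P) = Mul(Add(W, 2), Pow(Add(P, Add(4, Mul(-1, P))), -1)) = Mul(Add(2, W), Pow(4, -1)) = Mul(Add(2, W), Rational(1, 4)) = Add(Rational(1, 2), Mul(Rational(1, 4), W)))
Function('F')(j) = Add(Rational(1, 2), Mul(Rational(1, 4), j))
Add(Function('T')(Pow(Add(1, Function('c')(-4)), 2)), Mul(Function('F')(12), -9)) = Add(Mul(Rational(1, 2), Pow(Add(1, -1), 2)), Mul(Add(Rational(1, 2), Mul(Rational(1, 4), 12)), -9)) = Add(Mul(Rational(1, 2), Pow(0, 2)), Mul(Add(Rational(1, 2), 3), -9)) = Add(Mul(Rational(1, 2), 0), Mul(Rational(7, 2), -9)) = Add(0, Rational(-63, 2)) = Rational(-63, 2)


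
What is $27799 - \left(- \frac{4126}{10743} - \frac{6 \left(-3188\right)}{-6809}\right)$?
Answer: $\frac{2033705055551}{73149087} \approx 27802.0$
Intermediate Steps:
$27799 - \left(- \frac{4126}{10743} - \frac{6 \left(-3188\right)}{-6809}\right) = 27799 - - \frac{233586038}{73149087} = 27799 + \left(\frac{19128}{6809} + \frac{4126}{10743}\right) = 27799 + \frac{233586038}{73149087} = \frac{2033705055551}{73149087}$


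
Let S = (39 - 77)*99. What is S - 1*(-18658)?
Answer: 14896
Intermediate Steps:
S = -3762 (S = -38*99 = -3762)
S - 1*(-18658) = -3762 - 1*(-18658) = -3762 + 18658 = 14896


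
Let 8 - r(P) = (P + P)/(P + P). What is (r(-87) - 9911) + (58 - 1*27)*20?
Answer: -9284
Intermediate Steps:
r(P) = 7 (r(P) = 8 - (P + P)/(P + P) = 8 - 2*P/(2*P) = 8 - 2*P*1/(2*P) = 8 - 1*1 = 8 - 1 = 7)
(r(-87) - 9911) + (58 - 1*27)*20 = (7 - 9911) + (58 - 1*27)*20 = -9904 + (58 - 27)*20 = -9904 + 31*20 = -9904 + 620 = -9284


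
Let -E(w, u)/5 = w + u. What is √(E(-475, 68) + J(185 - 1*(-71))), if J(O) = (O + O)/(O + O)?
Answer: 2*√509 ≈ 45.122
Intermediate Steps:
J(O) = 1 (J(O) = (2*O)/((2*O)) = (2*O)*(1/(2*O)) = 1)
E(w, u) = -5*u - 5*w (E(w, u) = -5*(w + u) = -5*(u + w) = -5*u - 5*w)
√(E(-475, 68) + J(185 - 1*(-71))) = √((-5*68 - 5*(-475)) + 1) = √((-340 + 2375) + 1) = √(2035 + 1) = √2036 = 2*√509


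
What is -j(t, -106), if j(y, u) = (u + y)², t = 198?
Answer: -8464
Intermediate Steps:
-j(t, -106) = -(-106 + 198)² = -1*92² = -1*8464 = -8464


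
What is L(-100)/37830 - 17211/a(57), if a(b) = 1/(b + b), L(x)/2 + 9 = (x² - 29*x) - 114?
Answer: -12370746211/6305 ≈ -1.9621e+6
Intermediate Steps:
L(x) = -246 - 58*x + 2*x² (L(x) = -18 + 2*((x² - 29*x) - 114) = -18 + 2*(-114 + x² - 29*x) = -18 + (-228 - 58*x + 2*x²) = -246 - 58*x + 2*x²)
a(b) = 1/(2*b)
L(-100)/37830 - 17211/a(57) = (-246 - 58*(-100) + 2*(-100)²)/37830 - 17211/((½)/57) = (-246 + 5800 + 2*10000)*(1/37830) - 17211/((½)*(1/57)) = (-246 + 5800 + 20000)*(1/37830) - 17211/1/114 = 25554*(1/37830) - 17211*114 = 4259/6305 - 1962054 = -12370746211/6305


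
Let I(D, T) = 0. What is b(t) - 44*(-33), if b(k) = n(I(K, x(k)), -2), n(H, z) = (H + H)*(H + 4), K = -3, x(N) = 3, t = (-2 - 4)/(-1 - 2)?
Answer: 1452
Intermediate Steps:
t = 2 (t = -6/(-3) = -6*(-1/3) = 2)
n(H, z) = 2*H*(4 + H) (n(H, z) = (2*H)*(4 + H) = 2*H*(4 + H))
b(k) = 0 (b(k) = 2*0*(4 + 0) = 2*0*4 = 0)
b(t) - 44*(-33) = 0 - 44*(-33) = 0 + 1452 = 1452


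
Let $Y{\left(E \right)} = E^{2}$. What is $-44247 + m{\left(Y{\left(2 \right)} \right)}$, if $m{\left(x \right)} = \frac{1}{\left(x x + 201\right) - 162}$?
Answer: $- \frac{2433584}{55} \approx -44247.0$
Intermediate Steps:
$m{\left(x \right)} = \frac{1}{39 + x^{2}}$ ($m{\left(x \right)} = \frac{1}{\left(x^{2} + 201\right) - 162} = \frac{1}{\left(201 + x^{2}\right) - 162} = \frac{1}{39 + x^{2}}$)
$-44247 + m{\left(Y{\left(2 \right)} \right)} = -44247 + \frac{1}{39 + \left(2^{2}\right)^{2}} = -44247 + \frac{1}{39 + 4^{2}} = -44247 + \frac{1}{39 + 16} = -44247 + \frac{1}{55} = - \frac{2433584}{55}$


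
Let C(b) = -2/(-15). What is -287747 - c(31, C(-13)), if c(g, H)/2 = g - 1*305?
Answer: -287199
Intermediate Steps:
C(b) = 2/15 (C(b) = -2*(-1/15) = 2/15)
c(g, H) = -610 + 2*g (c(g, H) = 2*(g - 1*305) = 2*(g - 305) = 2*(-305 + g) = -610 + 2*g)
-287747 - c(31, C(-13)) = -287747 - (-610 + 2*31) = -287747 - (-610 + 62) = -287747 - 1*(-548) = -287747 + 548 = -287199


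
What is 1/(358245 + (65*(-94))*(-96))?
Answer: 1/944805 ≈ 1.0584e-6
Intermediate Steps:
1/(358245 + (65*(-94))*(-96)) = 1/(358245 - 6110*(-96)) = 1/(358245 + 586560) = 1/944805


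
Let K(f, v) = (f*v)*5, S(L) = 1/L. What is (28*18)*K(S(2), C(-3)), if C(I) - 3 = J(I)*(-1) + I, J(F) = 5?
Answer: -6300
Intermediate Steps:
C(I) = -2 + I (C(I) = 3 + (5*(-1) + I) = 3 + (-5 + I) = -2 + I)
K(f, v) = 5*f*v
(28*18)*K(S(2), C(-3)) = (28*18)*(5*(-2 - 3)/2) = 504*(5*(½)*(-5)) = 504*(-25/2) = -6300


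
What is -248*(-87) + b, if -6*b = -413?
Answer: 129869/6 ≈ 21645.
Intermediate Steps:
b = 413/6 (b = -1/6*(-413) = 413/6 ≈ 68.833)
-248*(-87) + b = -248*(-87) + 413/6 = 21576 + 413/6 = 129869/6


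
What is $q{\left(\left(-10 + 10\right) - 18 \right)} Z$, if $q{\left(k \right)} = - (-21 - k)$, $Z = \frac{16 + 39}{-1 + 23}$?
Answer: $\frac{15}{2} \approx 7.5$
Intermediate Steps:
$Z = \frac{5}{2}$ ($Z = \frac{55}{22} = 55 \cdot \frac{1}{22} = \frac{5}{2} \approx 2.5$)
$q{\left(k \right)} = 21 + k$
$q{\left(\left(-10 + 10\right) - 18 \right)} Z = \left(21 + \left(\left(-10 + 10\right) - 18\right)\right) \frac{5}{2} = \left(21 + \left(0 - 18\right)\right) \frac{5}{2} = \left(21 - 18\right) \frac{5}{2} = 3 \cdot \frac{5}{2} = \frac{15}{2}$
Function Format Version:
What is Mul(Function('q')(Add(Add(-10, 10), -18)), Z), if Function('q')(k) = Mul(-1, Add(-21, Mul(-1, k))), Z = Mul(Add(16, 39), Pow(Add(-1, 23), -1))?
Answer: Rational(15, 2) ≈ 7.5000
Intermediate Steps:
Z = Rational(5, 2) (Z = Mul(55, Pow(22, -1)) = Mul(55, Rational(1, 22)) = Rational(5, 2) ≈ 2.5000)
Function('q')(k) = Add(21, k)
Mul(Function('q')(Add(Add(-10, 10), -18)), Z) = Mul(Add(21, Add(Add(-10, 10), -18)), Rational(5, 2)) = Mul(Add(21, Add(0, -18)), Rational(5, 2)) = Mul(Add(21, -18), Rational(5, 2)) = Mul(3, Rational(5, 2)) = Rational(15, 2)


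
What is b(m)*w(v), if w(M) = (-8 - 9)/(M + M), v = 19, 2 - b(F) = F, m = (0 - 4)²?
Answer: 119/19 ≈ 6.2632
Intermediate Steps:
m = 16 (m = (-4)² = 16)
b(F) = 2 - F
w(M) = -17/(2*M) (w(M) = -17*1/(2*M) = -17/(2*M))
b(m)*w(v) = (2 - 1*16)*(-17/2/19) = (2 - 16)*(-17/2*1/19) = -14*(-17/38) = 119/19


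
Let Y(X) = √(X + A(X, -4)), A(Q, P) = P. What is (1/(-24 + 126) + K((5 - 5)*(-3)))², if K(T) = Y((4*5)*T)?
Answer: -41615/10404 + 2*I/51 ≈ -3.9999 + 0.039216*I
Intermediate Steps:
Y(X) = √(-4 + X) (Y(X) = √(X - 4) = √(-4 + X))
K(T) = √(-4 + 20*T) (K(T) = √(-4 + (4*5)*T) = √(-4 + 20*T))
(1/(-24 + 126) + K((5 - 5)*(-3)))² = (1/(-24 + 126) + 2*√(-1 + 5*((5 - 5)*(-3))))² = (1/102 + 2*√(-1 + 5*(0*(-3))))² = (1/102 + 2*√(-1 + 5*0))² = (1/102 + 2*√(-1 + 0))² = (1/102 + 2*√(-1))² = (1/102 + 2*I)²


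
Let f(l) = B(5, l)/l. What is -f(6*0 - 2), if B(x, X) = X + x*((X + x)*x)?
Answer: 73/2 ≈ 36.500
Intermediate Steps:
B(x, X) = X + x²*(X + x) (B(x, X) = X + x*(x*(X + x)) = X + x²*(X + x))
f(l) = (125 + 26*l)/l (f(l) = (l + 5³ + l*5²)/l = (l + 125 + l*25)/l = (l + 125 + 25*l)/l = (125 + 26*l)/l)
-f(6*0 - 2) = -(26 + 125/(6*0 - 2)) = -(26 + 125/(0 - 2)) = -(26 + 125/(-2)) = -(26 + 125*(-½)) = -(26 - 125/2) = -1*(-73/2) = 73/2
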